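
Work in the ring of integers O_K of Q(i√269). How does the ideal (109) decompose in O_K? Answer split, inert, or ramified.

-269 mod 4 = 3, hence disc K = 4·(-269) = -1076 and O_K = ℤ[√-269].
disc(K) = -1076 is not divisible by 109; 109 is unramified.
Euler's criterion: (-269)^54 mod 109 = 108. Thus (-269|109) = -1.
Legendre symbol -1 ⇒ 109 is inert.

inert — (109) stays prime in O_K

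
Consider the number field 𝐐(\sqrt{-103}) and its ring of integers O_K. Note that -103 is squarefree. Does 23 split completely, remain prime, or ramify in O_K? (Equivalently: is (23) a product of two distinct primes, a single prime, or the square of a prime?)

23 splits in O_K

d = -103 ≡ 1 (mod 4), so O_K = ℤ[(1+√-103)/2] and disc(K) = d = -103.
disc(K) = -103 is not divisible by 23; 23 is unramified.
Legendre symbol by Euler's criterion: (-103/23) ≡ (-103)^11 ≡ 1 (mod 23), i.e. (-103/23) = 1.
Legendre symbol 1 ⇒ 23 is split.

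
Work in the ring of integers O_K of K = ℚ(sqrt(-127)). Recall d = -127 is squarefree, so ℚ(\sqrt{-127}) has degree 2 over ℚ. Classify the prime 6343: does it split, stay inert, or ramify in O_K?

-127 mod 4 = 1, hence disc K = -127 and O_K = ℤ[(1+√-127)/2].
6343 ∤ -127, so 6343 is unramified.
(-127/6343) = 6216^3171 mod 6343 = 1, giving Legendre symbol 1.
d is a quadratic residue mod p, hence 6343 splits in O_K.

split — (6343) = 𝔭₁𝔭₂ with 𝔭₁ ≠ 𝔭₂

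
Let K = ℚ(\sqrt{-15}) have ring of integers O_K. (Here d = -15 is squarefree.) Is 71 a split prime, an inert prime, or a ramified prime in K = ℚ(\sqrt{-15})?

Since -15 ≡ 1 mod 4, the ring of integers is ℤ[(1+√-15)/2] with discriminant -15.
disc(K) = -15 is not divisible by 71; 71 is unramified.
(-15/71) = 56^35 mod 71 = 70, giving Legendre symbol -1.
(-15/71) = -1, so 71 is inert.

inert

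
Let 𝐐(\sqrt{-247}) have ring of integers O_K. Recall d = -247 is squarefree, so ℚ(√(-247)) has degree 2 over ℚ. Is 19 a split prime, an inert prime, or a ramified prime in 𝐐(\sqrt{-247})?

d = -247 ≡ 1 (mod 4), so O_K = ℤ[(1+√-247)/2] and disc(K) = d = -247.
19 divides disc(K) = -247, so 19 ramifies.

19 is ramified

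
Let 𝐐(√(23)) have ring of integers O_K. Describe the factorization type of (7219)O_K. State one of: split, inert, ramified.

split

Since 23 ≢ 1 mod 4, the ring of integers is ℤ[√23] with discriminant 4·23 = 92.
Since gcd(7219, 92) = 1 the prime 7219 does not ramify.
Legendre symbol by Euler's criterion: (23/7219) ≡ 23^3609 ≡ 1 (mod 7219), i.e. (23/7219) = 1.
(23/7219) = 1, so 7219 splits.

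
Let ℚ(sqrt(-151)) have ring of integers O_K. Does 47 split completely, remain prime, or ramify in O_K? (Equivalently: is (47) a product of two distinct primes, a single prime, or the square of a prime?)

-151 mod 4 = 1, hence disc K = -151 and O_K = ℤ[(1+√-151)/2].
disc(K) = -151 is not divisible by 47; 47 is unramified.
Compute (-151/47) via Euler: 37^((47-1)/2) mod 47 = 1, so (-151/47) = 1.
d is a quadratic residue mod p, hence 47 splits in O_K.

p splits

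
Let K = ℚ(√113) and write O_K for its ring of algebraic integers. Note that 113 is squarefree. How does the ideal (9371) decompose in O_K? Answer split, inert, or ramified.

Since 113 ≡ 1 mod 4, the ring of integers is ℤ[(1+√113)/2] with discriminant 113.
9371 ∤ 113, so 9371 is unramified.
Legendre symbol by Euler's criterion: (113/9371) ≡ 113^4685 ≡ 1 (mod 9371), i.e. (113/9371) = 1.
d is a quadratic residue mod p, hence 9371 splits in O_K.

splits completely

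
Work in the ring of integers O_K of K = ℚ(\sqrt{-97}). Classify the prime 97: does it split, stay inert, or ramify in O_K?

Since -97 ≢ 1 mod 4, the ring of integers is ℤ[√-97] with discriminant 4·(-97) = -388.
97 divides disc(K) = -388, so 97 ramifies.

ramified — (97) = 𝔭²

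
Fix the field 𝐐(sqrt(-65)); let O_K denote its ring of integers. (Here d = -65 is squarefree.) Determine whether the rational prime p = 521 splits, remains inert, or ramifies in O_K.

-65 mod 4 = 3, hence disc K = 4·(-65) = -260 and O_K = ℤ[√-65].
Since gcd(521, -260) = 1 the prime 521 does not ramify.
Legendre symbol by Euler's criterion: (-65/521) ≡ (-65)^260 ≡ 1 (mod 521), i.e. (-65/521) = 1.
d is a quadratic residue mod p, hence 521 splits in O_K.

521 splits in O_K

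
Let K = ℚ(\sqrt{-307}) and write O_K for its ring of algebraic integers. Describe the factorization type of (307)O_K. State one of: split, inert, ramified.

d = -307 ≡ 1 (mod 4), so O_K = ℤ[(1+√-307)/2] and disc(K) = d = -307.
307 divides disc(K) = -307, so 307 ramifies.

307 is ramified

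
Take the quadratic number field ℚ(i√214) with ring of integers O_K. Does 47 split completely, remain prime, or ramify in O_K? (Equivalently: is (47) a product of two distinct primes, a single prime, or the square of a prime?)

split — (47) = 𝔭₁𝔭₂ with 𝔭₁ ≠ 𝔭₂

d = -214 ≡ 2 (mod 4), so O_K = ℤ[√-214] and disc(K) = 4d = -856.
disc(K) = -856 is not divisible by 47; 47 is unramified.
Euler's criterion: (-214)^23 mod 47 = 1. Thus (-214|47) = 1.
d is a quadratic residue mod p, hence 47 splits in O_K.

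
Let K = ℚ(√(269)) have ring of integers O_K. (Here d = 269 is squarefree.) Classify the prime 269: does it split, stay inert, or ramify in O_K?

269 is ramified

Since 269 ≡ 1 mod 4, the ring of integers is ℤ[(1+√269)/2] with discriminant 269.
Ramification test: 269 | 269. The prime 269 ramifies in K.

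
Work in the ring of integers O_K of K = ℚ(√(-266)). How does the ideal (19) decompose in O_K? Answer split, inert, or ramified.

ramified

-266 mod 4 = 2, hence disc K = 4·(-266) = -1064 and O_K = ℤ[√-266].
disc(K) = -1064 = 19·(-56), so p = 19 is ramified.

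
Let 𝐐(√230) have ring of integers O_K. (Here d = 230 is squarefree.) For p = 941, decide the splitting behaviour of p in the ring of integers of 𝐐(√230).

splits completely

230 mod 4 = 2, hence disc K = 4·230 = 920 and O_K = ℤ[√230].
Since gcd(941, 920) = 1 the prime 941 does not ramify.
Euler's criterion: 230^470 mod 941 = 1. Thus (230|941) = 1.
Legendre symbol 1 ⇒ 941 is split.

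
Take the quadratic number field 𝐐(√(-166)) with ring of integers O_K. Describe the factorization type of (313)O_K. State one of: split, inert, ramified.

d = -166 ≡ 2 (mod 4), so O_K = ℤ[√-166] and disc(K) = 4d = -664.
disc(K) = -664 is not divisible by 313; 313 is unramified.
(-166/313) = 147^156 mod 313 = 1, giving Legendre symbol 1.
(-166/313) = 1, so 313 splits.

split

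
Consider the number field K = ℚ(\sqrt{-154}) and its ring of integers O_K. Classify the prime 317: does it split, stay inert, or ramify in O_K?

remains prime (inert)

Since -154 ≢ 1 mod 4, the ring of integers is ℤ[√-154] with discriminant 4·(-154) = -616.
Since gcd(317, -616) = 1 the prime 317 does not ramify.
Compute (-154/317) via Euler: 163^((317-1)/2) mod 317 = 316, so (-154/317) = -1.
Legendre symbol -1 ⇒ 317 is inert.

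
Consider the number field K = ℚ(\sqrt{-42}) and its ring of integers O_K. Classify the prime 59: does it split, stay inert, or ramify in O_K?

split

Since -42 ≢ 1 mod 4, the ring of integers is ℤ[√-42] with discriminant 4·(-42) = -168.
disc(K) = -168 is not divisible by 59; 59 is unramified.
Legendre symbol by Euler's criterion: (-42/59) ≡ (-42)^29 ≡ 1 (mod 59), i.e. (-42/59) = 1.
d is a quadratic residue mod p, hence 59 splits in O_K.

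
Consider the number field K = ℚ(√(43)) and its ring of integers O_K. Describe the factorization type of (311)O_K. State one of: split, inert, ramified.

43 mod 4 = 3, hence disc K = 4·43 = 172 and O_K = ℤ[√43].
Since gcd(311, 172) = 1 the prime 311 does not ramify.
Legendre symbol by Euler's criterion: (43/311) ≡ 43^155 ≡ 310 (mod 311), i.e. (43/311) = -1.
d is a non-residue mod p, hence 311 remains inert in O_K.

remains prime (inert)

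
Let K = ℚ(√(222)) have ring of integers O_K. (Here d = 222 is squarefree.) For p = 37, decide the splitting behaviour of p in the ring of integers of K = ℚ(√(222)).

ramifies in O_K

d = 222 ≡ 2 (mod 4), so O_K = ℤ[√222] and disc(K) = 4d = 888.
disc(K) = 888 = 37·24, so p = 37 is ramified.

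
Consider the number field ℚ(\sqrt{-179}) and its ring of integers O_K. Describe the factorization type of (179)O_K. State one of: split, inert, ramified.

ramified

-179 mod 4 = 1, hence disc K = -179 and O_K = ℤ[(1+√-179)/2].
179 divides disc(K) = -179, so 179 ramifies.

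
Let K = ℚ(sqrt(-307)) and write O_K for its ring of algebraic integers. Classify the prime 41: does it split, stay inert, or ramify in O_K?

split

d = -307 ≡ 1 (mod 4), so O_K = ℤ[(1+√-307)/2] and disc(K) = d = -307.
disc(K) = -307 is not divisible by 41; 41 is unramified.
Euler's criterion: (-307)^20 mod 41 = 1. Thus (-307|41) = 1.
d is a quadratic residue mod p, hence 41 splits in O_K.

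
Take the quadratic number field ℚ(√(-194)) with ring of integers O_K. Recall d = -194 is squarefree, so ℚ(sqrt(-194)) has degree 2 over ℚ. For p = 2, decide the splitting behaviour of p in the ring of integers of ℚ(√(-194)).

-194 mod 4 = 2, hence disc K = 4·(-194) = -776 and O_K = ℤ[√-194].
2 divides disc(K) = -776, so 2 ramifies.

p ramifies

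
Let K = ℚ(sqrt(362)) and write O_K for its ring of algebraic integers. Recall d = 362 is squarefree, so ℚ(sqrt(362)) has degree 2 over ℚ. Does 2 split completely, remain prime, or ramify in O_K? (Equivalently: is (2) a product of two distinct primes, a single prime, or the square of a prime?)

Since 362 ≢ 1 mod 4, the ring of integers is ℤ[√362] with discriminant 4·362 = 1448.
Ramification test: 2 | 1448. The prime 2 ramifies in K.

2 is ramified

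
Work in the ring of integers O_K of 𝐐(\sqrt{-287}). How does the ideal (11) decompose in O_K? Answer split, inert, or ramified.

inert

-287 mod 4 = 1, hence disc K = -287 and O_K = ℤ[(1+√-287)/2].
Since gcd(11, -287) = 1 the prime 11 does not ramify.
Compute (-287/11) via Euler: 10^((11-1)/2) mod 11 = 10, so (-287/11) = -1.
Legendre symbol -1 ⇒ 11 is inert.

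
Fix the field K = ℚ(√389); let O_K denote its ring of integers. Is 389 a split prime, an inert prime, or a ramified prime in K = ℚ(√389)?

389 is ramified

d = 389 ≡ 1 (mod 4), so O_K = ℤ[(1+√389)/2] and disc(K) = d = 389.
disc(K) = 389 = 389·1, so p = 389 is ramified.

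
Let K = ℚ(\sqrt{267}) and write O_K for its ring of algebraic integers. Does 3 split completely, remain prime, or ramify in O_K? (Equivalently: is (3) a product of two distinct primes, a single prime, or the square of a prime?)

p ramifies

267 mod 4 = 3, hence disc K = 4·267 = 1068 and O_K = ℤ[√267].
disc(K) = 1068 = 3·356, so p = 3 is ramified.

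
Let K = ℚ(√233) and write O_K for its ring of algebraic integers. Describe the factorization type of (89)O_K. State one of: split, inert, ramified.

233 mod 4 = 1, hence disc K = 233 and O_K = ℤ[(1+√233)/2].
89 ∤ 233, so 89 is unramified.
(233/89) = 55^44 mod 89 = 1, giving Legendre symbol 1.
(233/89) = 1, so 89 splits.

splits completely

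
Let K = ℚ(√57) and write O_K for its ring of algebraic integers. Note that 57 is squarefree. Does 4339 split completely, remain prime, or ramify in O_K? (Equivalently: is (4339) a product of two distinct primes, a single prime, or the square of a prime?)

d = 57 ≡ 1 (mod 4), so O_K = ℤ[(1+√57)/2] and disc(K) = d = 57.
disc(K) = 57 is not divisible by 4339; 4339 is unramified.
Legendre symbol by Euler's criterion: (57/4339) ≡ 57^2169 ≡ 1 (mod 4339), i.e. (57/4339) = 1.
(57/4339) = 1, so 4339 splits.

4339 splits in O_K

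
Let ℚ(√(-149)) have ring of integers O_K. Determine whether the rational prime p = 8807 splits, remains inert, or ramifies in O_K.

8807 remains inert

-149 mod 4 = 3, hence disc K = 4·(-149) = -596 and O_K = ℤ[√-149].
8807 ∤ -596, so 8807 is unramified.
Compute (-149/8807) via Euler: 8658^((8807-1)/2) mod 8807 = 8806, so (-149/8807) = -1.
Legendre symbol -1 ⇒ 8807 is inert.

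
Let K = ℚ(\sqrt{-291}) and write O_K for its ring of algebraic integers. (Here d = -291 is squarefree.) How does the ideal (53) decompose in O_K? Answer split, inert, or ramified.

Since -291 ≡ 1 mod 4, the ring of integers is ℤ[(1+√-291)/2] with discriminant -291.
53 ∤ -291, so 53 is unramified.
(-291/53) = 27^26 mod 53 = 52, giving Legendre symbol -1.
(-291/53) = -1, so 53 is inert.

remains prime (inert)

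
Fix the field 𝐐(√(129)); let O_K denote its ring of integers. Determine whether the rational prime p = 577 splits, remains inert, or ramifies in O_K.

577 remains inert

Since 129 ≡ 1 mod 4, the ring of integers is ℤ[(1+√129)/2] with discriminant 129.
577 ∤ 129, so 577 is unramified.
(129/577) = 129^288 mod 577 = 576, giving Legendre symbol -1.
(129/577) = -1, so 577 is inert.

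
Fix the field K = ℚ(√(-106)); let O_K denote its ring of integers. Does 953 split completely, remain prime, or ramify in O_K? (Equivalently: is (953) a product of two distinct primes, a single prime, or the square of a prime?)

d = -106 ≡ 2 (mod 4), so O_K = ℤ[√-106] and disc(K) = 4d = -424.
953 ∤ -424, so 953 is unramified.
Euler's criterion: (-106)^476 mod 953 = 1. Thus (-106|953) = 1.
(-106/953) = 1, so 953 splits.

splits completely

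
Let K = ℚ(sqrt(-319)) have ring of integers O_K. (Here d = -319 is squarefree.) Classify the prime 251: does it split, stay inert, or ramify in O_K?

-319 mod 4 = 1, hence disc K = -319 and O_K = ℤ[(1+√-319)/2].
disc(K) = -319 is not divisible by 251; 251 is unramified.
Compute (-319/251) via Euler: 183^((251-1)/2) mod 251 = 250, so (-319/251) = -1.
d is a non-residue mod p, hence 251 remains inert in O_K.

inert — (251) stays prime in O_K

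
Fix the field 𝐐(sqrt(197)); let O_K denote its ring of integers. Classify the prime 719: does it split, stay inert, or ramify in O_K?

p is inert

Since 197 ≡ 1 mod 4, the ring of integers is ℤ[(1+√197)/2] with discriminant 197.
disc(K) = 197 is not divisible by 719; 719 is unramified.
Compute (197/719) via Euler: 197^((719-1)/2) mod 719 = 718, so (197/719) = -1.
d is a non-residue mod p, hence 719 remains inert in O_K.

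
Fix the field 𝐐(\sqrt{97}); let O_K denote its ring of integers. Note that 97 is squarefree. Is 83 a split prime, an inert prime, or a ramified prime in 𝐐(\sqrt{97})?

97 mod 4 = 1, hence disc K = 97 and O_K = ℤ[(1+√97)/2].
Since gcd(83, 97) = 1 the prime 83 does not ramify.
(97/83) = 14^41 mod 83 = 82, giving Legendre symbol -1.
d is a non-residue mod p, hence 83 remains inert in O_K.

inert — (83) stays prime in O_K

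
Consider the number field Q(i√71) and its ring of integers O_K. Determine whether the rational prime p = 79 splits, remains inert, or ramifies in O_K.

split

d = -71 ≡ 1 (mod 4), so O_K = ℤ[(1+√-71)/2] and disc(K) = d = -71.
Since gcd(79, -71) = 1 the prime 79 does not ramify.
Euler's criterion: (-71)^39 mod 79 = 1. Thus (-71|79) = 1.
Legendre symbol 1 ⇒ 79 is split.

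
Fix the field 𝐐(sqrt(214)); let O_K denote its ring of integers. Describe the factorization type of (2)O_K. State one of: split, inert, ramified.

Since 214 ≢ 1 mod 4, the ring of integers is ℤ[√214] with discriminant 4·214 = 856.
Ramification test: 2 | 856. The prime 2 ramifies in K.

ramified — (2) = 𝔭²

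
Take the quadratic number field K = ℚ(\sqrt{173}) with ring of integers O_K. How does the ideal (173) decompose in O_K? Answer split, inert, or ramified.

ramifies in O_K

173 mod 4 = 1, hence disc K = 173 and O_K = ℤ[(1+√173)/2].
Ramification test: 173 | 173. The prime 173 ramifies in K.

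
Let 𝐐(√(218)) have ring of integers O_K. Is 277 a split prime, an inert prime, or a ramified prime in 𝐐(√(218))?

split

218 mod 4 = 2, hence disc K = 4·218 = 872 and O_K = ℤ[√218].
Since gcd(277, 872) = 1 the prime 277 does not ramify.
Compute (218/277) via Euler: 218^((277-1)/2) mod 277 = 1, so (218/277) = 1.
d is a quadratic residue mod p, hence 277 splits in O_K.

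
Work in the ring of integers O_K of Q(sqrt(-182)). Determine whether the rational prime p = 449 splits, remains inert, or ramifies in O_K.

inert

-182 mod 4 = 2, hence disc K = 4·(-182) = -728 and O_K = ℤ[√-182].
Since gcd(449, -728) = 1 the prime 449 does not ramify.
Euler's criterion: (-182)^224 mod 449 = 448. Thus (-182|449) = -1.
(-182/449) = -1, so 449 is inert.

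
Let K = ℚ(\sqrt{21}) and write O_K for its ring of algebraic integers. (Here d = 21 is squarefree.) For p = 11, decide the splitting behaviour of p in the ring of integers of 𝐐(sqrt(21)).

11 remains inert

Since 21 ≡ 1 mod 4, the ring of integers is ℤ[(1+√21)/2] with discriminant 21.
disc(K) = 21 is not divisible by 11; 11 is unramified.
Euler's criterion: 21^5 mod 11 = 10. Thus (21|11) = -1.
(21/11) = -1, so 11 is inert.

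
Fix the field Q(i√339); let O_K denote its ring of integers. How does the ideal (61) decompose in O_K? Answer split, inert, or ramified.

d = -339 ≡ 1 (mod 4), so O_K = ℤ[(1+√-339)/2] and disc(K) = d = -339.
Since gcd(61, -339) = 1 the prime 61 does not ramify.
Compute (-339/61) via Euler: 27^((61-1)/2) mod 61 = 1, so (-339/61) = 1.
(-339/61) = 1, so 61 splits.

splits completely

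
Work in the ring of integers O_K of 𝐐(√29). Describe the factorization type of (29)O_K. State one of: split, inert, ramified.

Since 29 ≡ 1 mod 4, the ring of integers is ℤ[(1+√29)/2] with discriminant 29.
Ramification test: 29 | 29. The prime 29 ramifies in K.

ramifies in O_K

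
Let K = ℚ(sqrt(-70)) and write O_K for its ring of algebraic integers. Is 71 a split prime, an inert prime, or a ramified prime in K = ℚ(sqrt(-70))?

split

Since -70 ≢ 1 mod 4, the ring of integers is ℤ[√-70] with discriminant 4·(-70) = -280.
disc(K) = -280 is not divisible by 71; 71 is unramified.
Compute (-70/71) via Euler: 1^((71-1)/2) mod 71 = 1, so (-70/71) = 1.
d is a quadratic residue mod p, hence 71 splits in O_K.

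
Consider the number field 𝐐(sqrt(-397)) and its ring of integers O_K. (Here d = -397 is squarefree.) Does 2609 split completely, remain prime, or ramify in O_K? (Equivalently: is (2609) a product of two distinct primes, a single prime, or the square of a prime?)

remains prime (inert)

Since -397 ≢ 1 mod 4, the ring of integers is ℤ[√-397] with discriminant 4·(-397) = -1588.
disc(K) = -1588 is not divisible by 2609; 2609 is unramified.
Compute (-397/2609) via Euler: 2212^((2609-1)/2) mod 2609 = 2608, so (-397/2609) = -1.
d is a non-residue mod p, hence 2609 remains inert in O_K.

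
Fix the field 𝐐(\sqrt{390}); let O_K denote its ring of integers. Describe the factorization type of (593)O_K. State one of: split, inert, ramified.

p is inert

Since 390 ≢ 1 mod 4, the ring of integers is ℤ[√390] with discriminant 4·390 = 1560.
Since gcd(593, 1560) = 1 the prime 593 does not ramify.
Euler's criterion: 390^296 mod 593 = 592. Thus (390|593) = -1.
d is a non-residue mod p, hence 593 remains inert in O_K.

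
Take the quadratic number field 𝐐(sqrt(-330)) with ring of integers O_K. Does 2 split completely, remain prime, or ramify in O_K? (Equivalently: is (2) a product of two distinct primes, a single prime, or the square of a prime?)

-330 mod 4 = 2, hence disc K = 4·(-330) = -1320 and O_K = ℤ[√-330].
disc(K) = -1320 = 2·(-660), so p = 2 is ramified.

ramifies in O_K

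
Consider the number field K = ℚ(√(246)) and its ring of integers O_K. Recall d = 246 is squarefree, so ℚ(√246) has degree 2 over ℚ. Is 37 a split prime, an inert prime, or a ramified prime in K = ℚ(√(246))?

246 mod 4 = 2, hence disc K = 4·246 = 984 and O_K = ℤ[√246].
37 ∤ 984, so 37 is unramified.
Euler's criterion: 246^18 mod 37 = 36. Thus (246|37) = -1.
Legendre symbol -1 ⇒ 37 is inert.

inert — (37) stays prime in O_K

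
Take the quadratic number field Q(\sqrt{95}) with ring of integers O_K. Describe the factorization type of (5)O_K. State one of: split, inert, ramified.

5 is ramified

95 mod 4 = 3, hence disc K = 4·95 = 380 and O_K = ℤ[√95].
disc(K) = 380 = 5·76, so p = 5 is ramified.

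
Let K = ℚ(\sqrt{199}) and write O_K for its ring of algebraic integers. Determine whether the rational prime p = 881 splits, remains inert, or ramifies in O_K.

199 mod 4 = 3, hence disc K = 4·199 = 796 and O_K = ℤ[√199].
Since gcd(881, 796) = 1 the prime 881 does not ramify.
Euler's criterion: 199^440 mod 881 = 880. Thus (199|881) = -1.
d is a non-residue mod p, hence 881 remains inert in O_K.

remains prime (inert)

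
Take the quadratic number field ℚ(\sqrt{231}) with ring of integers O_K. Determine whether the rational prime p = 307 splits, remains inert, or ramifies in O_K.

remains prime (inert)

d = 231 ≡ 3 (mod 4), so O_K = ℤ[√231] and disc(K) = 4d = 924.
307 ∤ 924, so 307 is unramified.
Legendre symbol by Euler's criterion: (231/307) ≡ 231^153 ≡ 306 (mod 307), i.e. (231/307) = -1.
Legendre symbol -1 ⇒ 307 is inert.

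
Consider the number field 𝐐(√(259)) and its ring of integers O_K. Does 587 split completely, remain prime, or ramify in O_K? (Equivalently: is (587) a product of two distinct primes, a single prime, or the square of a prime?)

remains prime (inert)

Since 259 ≢ 1 mod 4, the ring of integers is ℤ[√259] with discriminant 4·259 = 1036.
587 ∤ 1036, so 587 is unramified.
(259/587) = 259^293 mod 587 = 586, giving Legendre symbol -1.
Legendre symbol -1 ⇒ 587 is inert.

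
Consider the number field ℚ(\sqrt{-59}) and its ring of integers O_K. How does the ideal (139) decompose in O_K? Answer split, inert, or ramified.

Since -59 ≡ 1 mod 4, the ring of integers is ℤ[(1+√-59)/2] with discriminant -59.
Since gcd(139, -59) = 1 the prime 139 does not ramify.
Euler's criterion: (-59)^69 mod 139 = 1. Thus (-59|139) = 1.
d is a quadratic residue mod p, hence 139 splits in O_K.

p splits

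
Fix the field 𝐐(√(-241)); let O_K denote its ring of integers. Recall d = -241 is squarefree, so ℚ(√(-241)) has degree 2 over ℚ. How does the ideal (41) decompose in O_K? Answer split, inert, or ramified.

split — (41) = 𝔭₁𝔭₂ with 𝔭₁ ≠ 𝔭₂

d = -241 ≡ 3 (mod 4), so O_K = ℤ[√-241] and disc(K) = 4d = -964.
disc(K) = -964 is not divisible by 41; 41 is unramified.
Euler's criterion: (-241)^20 mod 41 = 1. Thus (-241|41) = 1.
Legendre symbol 1 ⇒ 41 is split.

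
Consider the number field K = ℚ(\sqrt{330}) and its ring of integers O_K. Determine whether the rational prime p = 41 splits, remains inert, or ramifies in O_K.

d = 330 ≡ 2 (mod 4), so O_K = ℤ[√330] and disc(K) = 4d = 1320.
Since gcd(41, 1320) = 1 the prime 41 does not ramify.
Compute (330/41) via Euler: 2^((41-1)/2) mod 41 = 1, so (330/41) = 1.
d is a quadratic residue mod p, hence 41 splits in O_K.

splits completely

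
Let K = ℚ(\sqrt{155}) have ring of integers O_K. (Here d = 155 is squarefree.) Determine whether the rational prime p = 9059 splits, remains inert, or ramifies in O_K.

155 mod 4 = 3, hence disc K = 4·155 = 620 and O_K = ℤ[√155].
disc(K) = 620 is not divisible by 9059; 9059 is unramified.
Compute (155/9059) via Euler: 155^((9059-1)/2) mod 9059 = 9058, so (155/9059) = -1.
(155/9059) = -1, so 9059 is inert.

9059 remains inert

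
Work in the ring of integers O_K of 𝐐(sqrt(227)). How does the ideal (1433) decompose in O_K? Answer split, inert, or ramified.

splits completely

d = 227 ≡ 3 (mod 4), so O_K = ℤ[√227] and disc(K) = 4d = 908.
disc(K) = 908 is not divisible by 1433; 1433 is unramified.
Compute (227/1433) via Euler: 227^((1433-1)/2) mod 1433 = 1, so (227/1433) = 1.
Legendre symbol 1 ⇒ 1433 is split.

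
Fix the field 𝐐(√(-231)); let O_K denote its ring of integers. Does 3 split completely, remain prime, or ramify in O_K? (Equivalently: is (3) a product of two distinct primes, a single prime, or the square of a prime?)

Since -231 ≡ 1 mod 4, the ring of integers is ℤ[(1+√-231)/2] with discriminant -231.
3 divides disc(K) = -231, so 3 ramifies.

p ramifies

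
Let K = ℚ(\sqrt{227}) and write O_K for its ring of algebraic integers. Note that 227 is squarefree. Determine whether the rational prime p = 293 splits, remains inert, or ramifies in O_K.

p is inert

Since 227 ≢ 1 mod 4, the ring of integers is ℤ[√227] with discriminant 4·227 = 908.
Since gcd(293, 908) = 1 the prime 293 does not ramify.
Legendre symbol by Euler's criterion: (227/293) ≡ 227^146 ≡ 292 (mod 293), i.e. (227/293) = -1.
(227/293) = -1, so 293 is inert.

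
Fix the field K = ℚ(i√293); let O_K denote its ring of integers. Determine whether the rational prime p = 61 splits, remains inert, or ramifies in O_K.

61 splits in O_K

-293 mod 4 = 3, hence disc K = 4·(-293) = -1172 and O_K = ℤ[√-293].
61 ∤ -1172, so 61 is unramified.
(-293/61) = 12^30 mod 61 = 1, giving Legendre symbol 1.
(-293/61) = 1, so 61 splits.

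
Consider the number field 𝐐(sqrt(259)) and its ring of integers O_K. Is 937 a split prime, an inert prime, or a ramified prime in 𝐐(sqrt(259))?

Since 259 ≢ 1 mod 4, the ring of integers is ℤ[√259] with discriminant 4·259 = 1036.
Since gcd(937, 1036) = 1 the prime 937 does not ramify.
Legendre symbol by Euler's criterion: (259/937) ≡ 259^468 ≡ 936 (mod 937), i.e. (259/937) = -1.
Legendre symbol -1 ⇒ 937 is inert.

inert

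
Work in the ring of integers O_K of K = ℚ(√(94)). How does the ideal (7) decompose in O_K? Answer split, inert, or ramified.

remains prime (inert)

Since 94 ≢ 1 mod 4, the ring of integers is ℤ[√94] with discriminant 4·94 = 376.
7 ∤ 376, so 7 is unramified.
(94/7) = 3^3 mod 7 = 6, giving Legendre symbol -1.
d is a non-residue mod p, hence 7 remains inert in O_K.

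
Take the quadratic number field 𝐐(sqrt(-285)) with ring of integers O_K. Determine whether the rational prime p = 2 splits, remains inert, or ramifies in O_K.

d = -285 ≡ 3 (mod 4), so O_K = ℤ[√-285] and disc(K) = 4d = -1140.
Ramification test: 2 | -1140. The prime 2 ramifies in K.

p ramifies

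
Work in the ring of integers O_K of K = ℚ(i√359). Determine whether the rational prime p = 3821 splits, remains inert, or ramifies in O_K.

Since -359 ≡ 1 mod 4, the ring of integers is ℤ[(1+√-359)/2] with discriminant -359.
Since gcd(3821, -359) = 1 the prime 3821 does not ramify.
Euler's criterion: (-359)^1910 mod 3821 = 3820. Thus (-359|3821) = -1.
(-359/3821) = -1, so 3821 is inert.

remains prime (inert)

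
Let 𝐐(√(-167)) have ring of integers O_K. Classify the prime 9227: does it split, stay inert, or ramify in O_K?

-167 mod 4 = 1, hence disc K = -167 and O_K = ℤ[(1+√-167)/2].
9227 ∤ -167, so 9227 is unramified.
(-167/9227) = 9060^4613 mod 9227 = 1, giving Legendre symbol 1.
Legendre symbol 1 ⇒ 9227 is split.

split — (9227) = 𝔭₁𝔭₂ with 𝔭₁ ≠ 𝔭₂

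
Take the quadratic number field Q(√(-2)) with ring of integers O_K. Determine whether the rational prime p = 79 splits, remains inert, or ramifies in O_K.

inert

d = -2 ≡ 2 (mod 4), so O_K = ℤ[√-2] and disc(K) = 4d = -8.
disc(K) = -8 is not divisible by 79; 79 is unramified.
Euler's criterion: (-2)^39 mod 79 = 78. Thus (-2|79) = -1.
(-2/79) = -1, so 79 is inert.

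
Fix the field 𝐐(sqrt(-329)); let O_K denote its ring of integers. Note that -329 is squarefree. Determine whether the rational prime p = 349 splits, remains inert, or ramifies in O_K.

Since -329 ≢ 1 mod 4, the ring of integers is ℤ[√-329] with discriminant 4·(-329) = -1316.
349 ∤ -1316, so 349 is unramified.
(-329/349) = 20^174 mod 349 = 1, giving Legendre symbol 1.
Legendre symbol 1 ⇒ 349 is split.

split — (349) = 𝔭₁𝔭₂ with 𝔭₁ ≠ 𝔭₂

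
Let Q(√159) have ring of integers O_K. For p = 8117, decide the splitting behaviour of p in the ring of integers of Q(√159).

8117 splits in O_K

159 mod 4 = 3, hence disc K = 4·159 = 636 and O_K = ℤ[√159].
disc(K) = 636 is not divisible by 8117; 8117 is unramified.
Compute (159/8117) via Euler: 159^((8117-1)/2) mod 8117 = 1, so (159/8117) = 1.
(159/8117) = 1, so 8117 splits.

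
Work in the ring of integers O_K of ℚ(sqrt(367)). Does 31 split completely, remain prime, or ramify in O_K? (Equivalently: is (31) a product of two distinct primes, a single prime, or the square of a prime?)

Since 367 ≢ 1 mod 4, the ring of integers is ℤ[√367] with discriminant 4·367 = 1468.
31 ∤ 1468, so 31 is unramified.
Legendre symbol by Euler's criterion: (367/31) ≡ 367^15 ≡ 30 (mod 31), i.e. (367/31) = -1.
d is a non-residue mod p, hence 31 remains inert in O_K.

31 remains inert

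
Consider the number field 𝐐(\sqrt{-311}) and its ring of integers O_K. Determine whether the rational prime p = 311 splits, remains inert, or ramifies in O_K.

-311 mod 4 = 1, hence disc K = -311 and O_K = ℤ[(1+√-311)/2].
disc(K) = -311 = 311·(-1), so p = 311 is ramified.

ramifies in O_K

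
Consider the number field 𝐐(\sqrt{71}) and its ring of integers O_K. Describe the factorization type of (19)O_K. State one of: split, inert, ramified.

inert — (19) stays prime in O_K

Since 71 ≢ 1 mod 4, the ring of integers is ℤ[√71] with discriminant 4·71 = 284.
Since gcd(19, 284) = 1 the prime 19 does not ramify.
Compute (71/19) via Euler: 14^((19-1)/2) mod 19 = 18, so (71/19) = -1.
(71/19) = -1, so 19 is inert.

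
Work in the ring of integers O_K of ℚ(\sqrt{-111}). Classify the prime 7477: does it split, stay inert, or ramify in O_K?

-111 mod 4 = 1, hence disc K = -111 and O_K = ℤ[(1+√-111)/2].
disc(K) = -111 is not divisible by 7477; 7477 is unramified.
(-111/7477) = 7366^3738 mod 7477 = 1, giving Legendre symbol 1.
(-111/7477) = 1, so 7477 splits.

p splits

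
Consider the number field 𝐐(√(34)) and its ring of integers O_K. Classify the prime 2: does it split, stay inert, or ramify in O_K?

Since 34 ≢ 1 mod 4, the ring of integers is ℤ[√34] with discriminant 4·34 = 136.
Ramification test: 2 | 136. The prime 2 ramifies in K.

2 is ramified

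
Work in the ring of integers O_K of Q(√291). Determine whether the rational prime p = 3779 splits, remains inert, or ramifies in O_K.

split — (3779) = 𝔭₁𝔭₂ with 𝔭₁ ≠ 𝔭₂

Since 291 ≢ 1 mod 4, the ring of integers is ℤ[√291] with discriminant 4·291 = 1164.
Since gcd(3779, 1164) = 1 the prime 3779 does not ramify.
(291/3779) = 291^1889 mod 3779 = 1, giving Legendre symbol 1.
(291/3779) = 1, so 3779 splits.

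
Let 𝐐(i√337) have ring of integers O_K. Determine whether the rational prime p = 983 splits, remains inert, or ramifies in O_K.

remains prime (inert)

d = -337 ≡ 3 (mod 4), so O_K = ℤ[√-337] and disc(K) = 4d = -1348.
983 ∤ -1348, so 983 is unramified.
(-337/983) = 646^491 mod 983 = 982, giving Legendre symbol -1.
(-337/983) = -1, so 983 is inert.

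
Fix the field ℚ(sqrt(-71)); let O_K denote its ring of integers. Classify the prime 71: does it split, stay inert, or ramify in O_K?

d = -71 ≡ 1 (mod 4), so O_K = ℤ[(1+√-71)/2] and disc(K) = d = -71.
disc(K) = -71 = 71·(-1), so p = 71 is ramified.

71 is ramified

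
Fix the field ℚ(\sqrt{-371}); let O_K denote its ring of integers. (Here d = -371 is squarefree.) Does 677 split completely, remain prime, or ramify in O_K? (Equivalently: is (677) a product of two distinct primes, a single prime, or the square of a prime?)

677 splits in O_K

-371 mod 4 = 1, hence disc K = -371 and O_K = ℤ[(1+√-371)/2].
Since gcd(677, -371) = 1 the prime 677 does not ramify.
(-371/677) = 306^338 mod 677 = 1, giving Legendre symbol 1.
Legendre symbol 1 ⇒ 677 is split.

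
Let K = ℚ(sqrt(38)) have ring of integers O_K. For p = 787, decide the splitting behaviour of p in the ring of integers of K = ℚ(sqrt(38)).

d = 38 ≡ 2 (mod 4), so O_K = ℤ[√38] and disc(K) = 4d = 152.
Since gcd(787, 152) = 1 the prime 787 does not ramify.
(38/787) = 38^393 mod 787 = 786, giving Legendre symbol -1.
d is a non-residue mod p, hence 787 remains inert in O_K.

787 remains inert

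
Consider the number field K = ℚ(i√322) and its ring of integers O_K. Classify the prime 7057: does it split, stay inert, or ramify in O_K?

Since -322 ≢ 1 mod 4, the ring of integers is ℤ[√-322] with discriminant 4·(-322) = -1288.
7057 ∤ -1288, so 7057 is unramified.
(-322/7057) = 6735^3528 mod 7057 = 7056, giving Legendre symbol -1.
d is a non-residue mod p, hence 7057 remains inert in O_K.

inert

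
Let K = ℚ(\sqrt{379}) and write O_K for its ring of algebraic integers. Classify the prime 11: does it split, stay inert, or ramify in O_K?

split — (11) = 𝔭₁𝔭₂ with 𝔭₁ ≠ 𝔭₂

Since 379 ≢ 1 mod 4, the ring of integers is ℤ[√379] with discriminant 4·379 = 1516.
disc(K) = 1516 is not divisible by 11; 11 is unramified.
Legendre symbol by Euler's criterion: (379/11) ≡ 379^5 ≡ 1 (mod 11), i.e. (379/11) = 1.
d is a quadratic residue mod p, hence 11 splits in O_K.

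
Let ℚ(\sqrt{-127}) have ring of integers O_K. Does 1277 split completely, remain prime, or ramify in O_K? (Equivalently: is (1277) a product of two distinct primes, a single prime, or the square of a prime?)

remains prime (inert)

d = -127 ≡ 1 (mod 4), so O_K = ℤ[(1+√-127)/2] and disc(K) = d = -127.
Since gcd(1277, -127) = 1 the prime 1277 does not ramify.
Compute (-127/1277) via Euler: 1150^((1277-1)/2) mod 1277 = 1276, so (-127/1277) = -1.
Legendre symbol -1 ⇒ 1277 is inert.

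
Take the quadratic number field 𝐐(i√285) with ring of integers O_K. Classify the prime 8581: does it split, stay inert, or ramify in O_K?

8581 remains inert

d = -285 ≡ 3 (mod 4), so O_K = ℤ[√-285] and disc(K) = 4d = -1140.
8581 ∤ -1140, so 8581 is unramified.
(-285/8581) = 8296^4290 mod 8581 = 8580, giving Legendre symbol -1.
(-285/8581) = -1, so 8581 is inert.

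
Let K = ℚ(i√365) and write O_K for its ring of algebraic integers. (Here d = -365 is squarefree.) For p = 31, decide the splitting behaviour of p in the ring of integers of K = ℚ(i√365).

-365 mod 4 = 3, hence disc K = 4·(-365) = -1460 and O_K = ℤ[√-365].
disc(K) = -1460 is not divisible by 31; 31 is unramified.
Compute (-365/31) via Euler: 7^((31-1)/2) mod 31 = 1, so (-365/31) = 1.
(-365/31) = 1, so 31 splits.

split — (31) = 𝔭₁𝔭₂ with 𝔭₁ ≠ 𝔭₂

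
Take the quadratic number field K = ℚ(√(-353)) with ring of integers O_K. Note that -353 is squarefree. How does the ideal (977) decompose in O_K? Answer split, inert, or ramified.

Since -353 ≢ 1 mod 4, the ring of integers is ℤ[√-353] with discriminant 4·(-353) = -1412.
977 ∤ -1412, so 977 is unramified.
Legendre symbol by Euler's criterion: (-353/977) ≡ (-353)^488 ≡ 1 (mod 977), i.e. (-353/977) = 1.
d is a quadratic residue mod p, hence 977 splits in O_K.

p splits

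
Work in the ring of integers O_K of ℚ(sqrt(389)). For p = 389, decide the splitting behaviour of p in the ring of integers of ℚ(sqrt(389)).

ramified

Since 389 ≡ 1 mod 4, the ring of integers is ℤ[(1+√389)/2] with discriminant 389.
disc(K) = 389 = 389·1, so p = 389 is ramified.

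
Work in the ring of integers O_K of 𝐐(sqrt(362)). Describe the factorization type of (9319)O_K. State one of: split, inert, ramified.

9319 remains inert

Since 362 ≢ 1 mod 4, the ring of integers is ℤ[√362] with discriminant 4·362 = 1448.
disc(K) = 1448 is not divisible by 9319; 9319 is unramified.
Legendre symbol by Euler's criterion: (362/9319) ≡ 362^4659 ≡ 9318 (mod 9319), i.e. (362/9319) = -1.
Legendre symbol -1 ⇒ 9319 is inert.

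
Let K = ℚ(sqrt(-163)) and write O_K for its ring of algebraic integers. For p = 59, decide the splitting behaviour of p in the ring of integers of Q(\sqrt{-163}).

p is inert

d = -163 ≡ 1 (mod 4), so O_K = ℤ[(1+√-163)/2] and disc(K) = d = -163.
Since gcd(59, -163) = 1 the prime 59 does not ramify.
Legendre symbol by Euler's criterion: (-163/59) ≡ (-163)^29 ≡ 58 (mod 59), i.e. (-163/59) = -1.
(-163/59) = -1, so 59 is inert.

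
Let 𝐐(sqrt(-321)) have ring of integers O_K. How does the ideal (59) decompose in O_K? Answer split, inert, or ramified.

inert — (59) stays prime in O_K

Since -321 ≢ 1 mod 4, the ring of integers is ℤ[√-321] with discriminant 4·(-321) = -1284.
disc(K) = -1284 is not divisible by 59; 59 is unramified.
Compute (-321/59) via Euler: 33^((59-1)/2) mod 59 = 58, so (-321/59) = -1.
(-321/59) = -1, so 59 is inert.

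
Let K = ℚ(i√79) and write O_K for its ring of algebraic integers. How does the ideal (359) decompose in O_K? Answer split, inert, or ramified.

inert

Since -79 ≡ 1 mod 4, the ring of integers is ℤ[(1+√-79)/2] with discriminant -79.
359 ∤ -79, so 359 is unramified.
Compute (-79/359) via Euler: 280^((359-1)/2) mod 359 = 358, so (-79/359) = -1.
(-79/359) = -1, so 359 is inert.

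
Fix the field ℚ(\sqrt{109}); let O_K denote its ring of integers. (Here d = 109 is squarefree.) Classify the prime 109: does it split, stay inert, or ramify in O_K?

d = 109 ≡ 1 (mod 4), so O_K = ℤ[(1+√109)/2] and disc(K) = d = 109.
Ramification test: 109 | 109. The prime 109 ramifies in K.

ramified — (109) = 𝔭²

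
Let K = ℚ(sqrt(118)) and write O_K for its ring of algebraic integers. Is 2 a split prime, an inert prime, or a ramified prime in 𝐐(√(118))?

118 mod 4 = 2, hence disc K = 4·118 = 472 and O_K = ℤ[√118].
Ramification test: 2 | 472. The prime 2 ramifies in K.

ramifies in O_K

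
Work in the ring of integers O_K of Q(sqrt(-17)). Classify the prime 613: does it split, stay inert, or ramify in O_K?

-17 mod 4 = 3, hence disc K = 4·(-17) = -68 and O_K = ℤ[√-17].
disc(K) = -68 is not divisible by 613; 613 is unramified.
Euler's criterion: (-17)^306 mod 613 = 1. Thus (-17|613) = 1.
Legendre symbol 1 ⇒ 613 is split.

split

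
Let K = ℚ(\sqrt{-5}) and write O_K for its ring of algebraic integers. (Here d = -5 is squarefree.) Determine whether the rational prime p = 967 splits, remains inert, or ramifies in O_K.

split — (967) = 𝔭₁𝔭₂ with 𝔭₁ ≠ 𝔭₂

-5 mod 4 = 3, hence disc K = 4·(-5) = -20 and O_K = ℤ[√-5].
967 ∤ -20, so 967 is unramified.
Compute (-5/967) via Euler: 962^((967-1)/2) mod 967 = 1, so (-5/967) = 1.
Legendre symbol 1 ⇒ 967 is split.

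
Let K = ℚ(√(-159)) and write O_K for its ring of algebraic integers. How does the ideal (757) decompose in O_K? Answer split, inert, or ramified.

split — (757) = 𝔭₁𝔭₂ with 𝔭₁ ≠ 𝔭₂

Since -159 ≡ 1 mod 4, the ring of integers is ℤ[(1+√-159)/2] with discriminant -159.
757 ∤ -159, so 757 is unramified.
Euler's criterion: (-159)^378 mod 757 = 1. Thus (-159|757) = 1.
(-159/757) = 1, so 757 splits.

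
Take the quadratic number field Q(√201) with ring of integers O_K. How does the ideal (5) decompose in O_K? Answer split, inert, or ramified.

split — (5) = 𝔭₁𝔭₂ with 𝔭₁ ≠ 𝔭₂

201 mod 4 = 1, hence disc K = 201 and O_K = ℤ[(1+√201)/2].
5 ∤ 201, so 5 is unramified.
(201/5) = 1^2 mod 5 = 1, giving Legendre symbol 1.
Legendre symbol 1 ⇒ 5 is split.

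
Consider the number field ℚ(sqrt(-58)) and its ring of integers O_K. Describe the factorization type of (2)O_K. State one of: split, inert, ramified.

ramified — (2) = 𝔭²

d = -58 ≡ 2 (mod 4), so O_K = ℤ[√-58] and disc(K) = 4d = -232.
disc(K) = -232 = 2·(-116), so p = 2 is ramified.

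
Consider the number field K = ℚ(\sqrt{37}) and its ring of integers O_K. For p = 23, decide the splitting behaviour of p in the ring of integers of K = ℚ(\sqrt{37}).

p is inert

37 mod 4 = 1, hence disc K = 37 and O_K = ℤ[(1+√37)/2].
23 ∤ 37, so 23 is unramified.
Legendre symbol by Euler's criterion: (37/23) ≡ 37^11 ≡ 22 (mod 23), i.e. (37/23) = -1.
(37/23) = -1, so 23 is inert.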